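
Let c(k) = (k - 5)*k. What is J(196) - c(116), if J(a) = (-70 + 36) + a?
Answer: -12714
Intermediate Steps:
c(k) = k*(-5 + k) (c(k) = (-5 + k)*k = k*(-5 + k))
J(a) = -34 + a
J(196) - c(116) = (-34 + 196) - 116*(-5 + 116) = 162 - 116*111 = 162 - 1*12876 = 162 - 12876 = -12714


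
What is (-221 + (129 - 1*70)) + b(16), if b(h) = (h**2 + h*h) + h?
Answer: 366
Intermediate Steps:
b(h) = h + 2*h**2 (b(h) = (h**2 + h**2) + h = 2*h**2 + h = h + 2*h**2)
(-221 + (129 - 1*70)) + b(16) = (-221 + (129 - 1*70)) + 16*(1 + 2*16) = (-221 + (129 - 70)) + 16*(1 + 32) = (-221 + 59) + 16*33 = -162 + 528 = 366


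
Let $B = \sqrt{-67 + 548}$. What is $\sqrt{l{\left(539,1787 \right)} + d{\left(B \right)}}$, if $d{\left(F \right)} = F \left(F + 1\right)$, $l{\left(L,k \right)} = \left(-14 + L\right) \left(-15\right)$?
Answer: $\sqrt{-7394 + \sqrt{481}} \approx 85.861 i$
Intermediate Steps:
$l{\left(L,k \right)} = 210 - 15 L$
$B = \sqrt{481} \approx 21.932$
$d{\left(F \right)} = F \left(1 + F\right)$
$\sqrt{l{\left(539,1787 \right)} + d{\left(B \right)}} = \sqrt{\left(210 - 8085\right) + \sqrt{481} \left(1 + \sqrt{481}\right)} = \sqrt{-7875 + \sqrt{481} \left(1 + \sqrt{481}\right)}$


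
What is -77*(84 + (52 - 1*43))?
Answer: -7161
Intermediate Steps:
-77*(84 + (52 - 1*43)) = -77*(84 + (52 - 43)) = -77*(84 + 9) = -77*93 = -7161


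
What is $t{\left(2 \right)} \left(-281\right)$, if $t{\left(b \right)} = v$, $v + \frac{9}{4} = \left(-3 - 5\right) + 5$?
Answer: $\frac{5901}{4} \approx 1475.3$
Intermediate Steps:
$v = - \frac{21}{4}$ ($v = - \frac{9}{4} + \left(\left(-3 - 5\right) + 5\right) = - \frac{9}{4} + \left(-8 + 5\right) = - \frac{9}{4} - 3 = - \frac{21}{4} \approx -5.25$)
$t{\left(b \right)} = - \frac{21}{4}$
$t{\left(2 \right)} \left(-281\right) = \left(- \frac{21}{4}\right) \left(-281\right) = \frac{5901}{4}$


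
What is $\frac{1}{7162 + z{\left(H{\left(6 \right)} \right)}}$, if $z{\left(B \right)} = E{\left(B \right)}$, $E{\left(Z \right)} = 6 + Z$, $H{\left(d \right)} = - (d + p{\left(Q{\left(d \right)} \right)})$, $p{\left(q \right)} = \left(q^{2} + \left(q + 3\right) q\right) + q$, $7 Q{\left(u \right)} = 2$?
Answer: $\frac{49}{350874} \approx 0.00013965$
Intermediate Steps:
$Q{\left(u \right)} = \frac{2}{7}$ ($Q{\left(u \right)} = \frac{1}{7} \cdot 2 = \frac{2}{7}$)
$p{\left(q \right)} = q + q^{2} + q \left(3 + q\right)$ ($p{\left(q \right)} = \left(q^{2} + \left(3 + q\right) q\right) + q = \left(q^{2} + q \left(3 + q\right)\right) + q = q + q^{2} + q \left(3 + q\right)$)
$H{\left(d \right)} = - \frac{64}{49} - d$ ($H{\left(d \right)} = - (d + 2 \cdot \frac{2}{7} \left(2 + \frac{2}{7}\right)) = - (d + 2 \cdot \frac{2}{7} \cdot \frac{16}{7}) = - (d + \frac{64}{49}) = - (\frac{64}{49} + d) = - \frac{64}{49} - d$)
$z{\left(B \right)} = 6 + B$
$\frac{1}{7162 + z{\left(H{\left(6 \right)} \right)}} = \frac{1}{7162 + \left(6 - \frac{358}{49}\right)} = \frac{1}{7162 - \frac{64}{49}} = \frac{1}{\frac{350874}{49}} = \frac{49}{350874}$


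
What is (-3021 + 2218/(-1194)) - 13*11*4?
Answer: -2146130/597 ≈ -3594.9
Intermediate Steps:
(-3021 + 2218/(-1194)) - 13*11*4 = (-3021 + 2218*(-1/1194)) - 143*4 = (-3021 - 1109/597) - 572 = -1804646/597 - 572 = -2146130/597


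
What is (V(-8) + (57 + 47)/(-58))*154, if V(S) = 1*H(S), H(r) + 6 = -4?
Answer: -52668/29 ≈ -1816.1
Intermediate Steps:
H(r) = -10 (H(r) = -6 - 4 = -10)
V(S) = -10 (V(S) = 1*(-10) = -10)
(V(-8) + (57 + 47)/(-58))*154 = (-10 + (57 + 47)/(-58))*154 = (-10 + 104*(-1/58))*154 = (-10 - 52/29)*154 = -342/29*154 = -52668/29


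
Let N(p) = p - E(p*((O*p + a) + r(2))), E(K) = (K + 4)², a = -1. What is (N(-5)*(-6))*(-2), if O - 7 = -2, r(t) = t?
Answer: -184572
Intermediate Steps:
O = 5 (O = 7 - 2 = 5)
E(K) = (4 + K)²
N(p) = p - (4 + p*(1 + 5*p))² (N(p) = p - (4 + p*((5*p - 1) + 2))² = p - (4 + p*((-1 + 5*p) + 2))² = p - (4 + p*(1 + 5*p))²)
(N(-5)*(-6))*(-2) = ((-5 - (4 - 5*(1 + 5*(-5)))²)*(-6))*(-2) = ((-5 - (4 - 5*(1 - 25))²)*(-6))*(-2) = ((-5 - (4 - 5*(-24))²)*(-6))*(-2) = ((-5 - (4 + 120)²)*(-6))*(-2) = ((-5 - 1*124²)*(-6))*(-2) = ((-5 - 1*15376)*(-6))*(-2) = ((-5 - 15376)*(-6))*(-2) = -15381*(-6)*(-2) = 92286*(-2) = -184572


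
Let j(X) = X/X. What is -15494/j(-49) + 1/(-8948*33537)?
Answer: -4649580143545/300089076 ≈ -15494.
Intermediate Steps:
j(X) = 1
-15494/j(-49) + 1/(-8948*33537) = -15494/1 + 1/(-8948*33537) = -15494*1 - 1/8948*1/33537 = -15494 - 1/300089076 = -4649580143545/300089076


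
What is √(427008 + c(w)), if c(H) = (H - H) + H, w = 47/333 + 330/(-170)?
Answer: 11*√12565871402/1887 ≈ 653.46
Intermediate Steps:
w = -10190/5661 (w = 47*(1/333) + 330*(-1/170) = 47/333 - 33/17 = -10190/5661 ≈ -1.8000)
c(H) = H (c(H) = 0 + H = H)
√(427008 + c(w)) = √(427008 - 10190/5661) = √(2417282098/5661) = 11*√12565871402/1887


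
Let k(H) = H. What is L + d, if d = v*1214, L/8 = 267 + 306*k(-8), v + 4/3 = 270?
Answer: 926140/3 ≈ 3.0871e+5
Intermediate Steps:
v = 806/3 (v = -4/3 + 270 = 806/3 ≈ 268.67)
L = -17448 (L = 8*(267 + 306*(-8)) = 8*(267 - 2448) = 8*(-2181) = -17448)
d = 978484/3 (d = (806/3)*1214 = 978484/3 ≈ 3.2616e+5)
L + d = -17448 + 978484/3 = 926140/3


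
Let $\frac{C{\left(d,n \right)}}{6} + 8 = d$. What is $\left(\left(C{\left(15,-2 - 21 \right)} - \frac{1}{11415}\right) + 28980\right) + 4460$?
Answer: $\frac{382197029}{11415} \approx 33482.0$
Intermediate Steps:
$C{\left(d,n \right)} = -48 + 6 d$
$\left(\left(C{\left(15,-2 - 21 \right)} - \frac{1}{11415}\right) + 28980\right) + 4460 = \left(\left(\left(-48 + 6 \cdot 15\right) - \frac{1}{11415}\right) + 28980\right) + 4460 = \left(\left(\left(-48 + 90\right) - \frac{1}{11415}\right) + 28980\right) + 4460 = \left(\left(42 - \frac{1}{11415}\right) + 28980\right) + 4460 = \left(\frac{479429}{11415} + 28980\right) + 4460 = \frac{331286129}{11415} + 4460 = \frac{382197029}{11415}$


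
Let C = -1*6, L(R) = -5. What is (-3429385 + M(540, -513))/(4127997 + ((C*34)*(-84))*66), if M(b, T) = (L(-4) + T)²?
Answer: -1053687/1752991 ≈ -0.60108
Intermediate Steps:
C = -6
M(b, T) = (-5 + T)²
(-3429385 + M(540, -513))/(4127997 + ((C*34)*(-84))*66) = (-3429385 + (-5 - 513)²)/(4127997 + (-6*34*(-84))*66) = (-3429385 + (-518)²)/(4127997 - 204*(-84)*66) = (-3429385 + 268324)/(4127997 + 17136*66) = -3161061/(4127997 + 1130976) = -3161061/5258973 = -3161061*1/5258973 = -1053687/1752991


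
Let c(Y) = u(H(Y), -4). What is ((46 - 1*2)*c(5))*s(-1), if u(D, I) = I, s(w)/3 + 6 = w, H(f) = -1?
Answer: 3696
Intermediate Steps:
s(w) = -18 + 3*w
c(Y) = -4
((46 - 1*2)*c(5))*s(-1) = ((46 - 1*2)*(-4))*(-18 + 3*(-1)) = ((46 - 2)*(-4))*(-18 - 3) = (44*(-4))*(-21) = -176*(-21) = 3696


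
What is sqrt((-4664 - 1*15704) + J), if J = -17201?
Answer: I*sqrt(37569) ≈ 193.83*I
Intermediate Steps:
sqrt((-4664 - 1*15704) + J) = sqrt((-4664 - 1*15704) - 17201) = sqrt((-4664 - 15704) - 17201) = sqrt(-20368 - 17201) = sqrt(-37569) = I*sqrt(37569)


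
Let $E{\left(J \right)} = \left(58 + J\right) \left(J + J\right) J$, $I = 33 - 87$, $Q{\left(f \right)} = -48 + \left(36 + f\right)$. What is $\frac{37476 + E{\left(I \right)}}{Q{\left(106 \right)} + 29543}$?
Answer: $\frac{6756}{3293} \approx 2.0516$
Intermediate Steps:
$Q{\left(f \right)} = -12 + f$
$I = -54$ ($I = 33 - 87 = -54$)
$E{\left(J \right)} = 2 J^{2} \left(58 + J\right)$ ($E{\left(J \right)} = \left(58 + J\right) 2 J J = 2 J \left(58 + J\right) J = 2 J^{2} \left(58 + J\right)$)
$\frac{37476 + E{\left(I \right)}}{Q{\left(106 \right)} + 29543} = \frac{37476 + 2 \left(-54\right)^{2} \left(58 - 54\right)}{\left(-12 + 106\right) + 29543} = \frac{37476 + 2 \cdot 2916 \cdot 4}{94 + 29543} = \frac{37476 + 23328}{29637} = 60804 \cdot \frac{1}{29637} = \frac{6756}{3293}$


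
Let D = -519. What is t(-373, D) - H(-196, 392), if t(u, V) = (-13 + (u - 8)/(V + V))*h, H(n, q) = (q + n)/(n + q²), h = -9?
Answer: 30802091/270918 ≈ 113.70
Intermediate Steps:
H(n, q) = (n + q)/(n + q²)
t(u, V) = 117 - 9*(-8 + u)/(2*V) (t(u, V) = (-13 + (u - 8)/(V + V))*(-9) = (-13 + (-8 + u)/((2*V)))*(-9) = (-13 + (-8 + u)*(1/(2*V)))*(-9) = (-13 + (-8 + u)/(2*V))*(-9) = 117 - 9*(-8 + u)/(2*V))
t(-373, D) - H(-196, 392) = (9/2)*(8 - 1*(-373) + 26*(-519))/(-519) - (-196 + 392)/(-196 + 392²) = (9/2)*(-1/519)*(8 + 373 - 13494) - 196/(-196 + 153664) = (9/2)*(-1/519)*(-13113) - 196/153468 = 39339/346 - 196/153468 = 39339/346 - 1*1/783 = 39339/346 - 1/783 = 30802091/270918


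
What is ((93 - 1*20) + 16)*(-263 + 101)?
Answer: -14418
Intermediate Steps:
((93 - 1*20) + 16)*(-263 + 101) = ((93 - 20) + 16)*(-162) = (73 + 16)*(-162) = 89*(-162) = -14418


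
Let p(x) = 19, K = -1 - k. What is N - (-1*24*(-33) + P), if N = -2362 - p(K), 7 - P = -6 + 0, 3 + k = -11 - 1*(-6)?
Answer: -3186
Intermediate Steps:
k = -8 (k = -3 + (-11 - 1*(-6)) = -3 + (-11 + 6) = -3 - 5 = -8)
P = 13 (P = 7 - (-6 + 0) = 7 - 1*(-6) = 7 + 6 = 13)
K = 7 (K = -1 - 1*(-8) = -1 + 8 = 7)
N = -2381 (N = -2362 - 1*19 = -2362 - 19 = -2381)
N - (-1*24*(-33) + P) = -2381 - (-1*24*(-33) + 13) = -2381 - (-24*(-33) + 13) = -2381 - (792 + 13) = -2381 - 1*805 = -2381 - 805 = -3186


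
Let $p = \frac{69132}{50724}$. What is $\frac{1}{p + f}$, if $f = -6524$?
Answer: $- \frac{4227}{27571187} \approx -0.00015331$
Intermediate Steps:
$p = \frac{5761}{4227}$ ($p = 69132 \cdot \frac{1}{50724} = \frac{5761}{4227} \approx 1.3629$)
$\frac{1}{p + f} = \frac{1}{\frac{5761}{4227} - 6524} = \frac{1}{- \frac{27571187}{4227}} = - \frac{4227}{27571187}$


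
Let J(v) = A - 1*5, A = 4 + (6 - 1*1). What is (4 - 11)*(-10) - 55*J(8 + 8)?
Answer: -150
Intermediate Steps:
A = 9 (A = 4 + (6 - 1) = 4 + 5 = 9)
J(v) = 4 (J(v) = 9 - 1*5 = 9 - 5 = 4)
(4 - 11)*(-10) - 55*J(8 + 8) = (4 - 11)*(-10) - 55*4 = -7*(-10) - 220 = 70 - 220 = -150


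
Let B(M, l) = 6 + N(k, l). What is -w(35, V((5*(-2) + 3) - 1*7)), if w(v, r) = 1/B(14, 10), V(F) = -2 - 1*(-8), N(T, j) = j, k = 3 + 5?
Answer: -1/16 ≈ -0.062500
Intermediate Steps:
k = 8
V(F) = 6 (V(F) = -2 + 8 = 6)
B(M, l) = 6 + l
w(v, r) = 1/16 (w(v, r) = 1/(6 + 10) = 1/16)
-w(35, V((5*(-2) + 3) - 1*7)) = -1*1/16 = -1/16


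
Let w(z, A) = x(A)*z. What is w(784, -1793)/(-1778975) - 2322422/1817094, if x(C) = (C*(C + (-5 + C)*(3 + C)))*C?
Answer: -669625615399516202239/146934763575 ≈ -4.5573e+9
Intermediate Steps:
x(C) = C²*(C + (-5 + C)*(3 + C))
w(z, A) = z*A²*(-15 + A² - A) (w(z, A) = (A²*(-15 + A² - A))*z = z*A²*(-15 + A² - A))
w(784, -1793)/(-1778975) - 2322422/1817094 = (784*(-1793)²*(-15 + (-1793)² - 1*(-1793)))/(-1778975) - 2322422/1817094 = (784*3214849*(-15 + 3214849 + 1793))*(-1/1778975) - 2322422*1/1817094 = (784*3214849*3216627)*(-1/1778975) - 1161211/908547 = 8107320553949232*(-1/1778975) - 1161211/908547 = -737029141268112/161725 - 1161211/908547 = -669625615399516202239/146934763575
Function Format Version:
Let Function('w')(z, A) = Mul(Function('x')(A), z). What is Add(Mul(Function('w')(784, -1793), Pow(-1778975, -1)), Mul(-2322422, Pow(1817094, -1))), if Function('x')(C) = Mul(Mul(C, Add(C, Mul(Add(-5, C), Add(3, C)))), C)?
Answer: Rational(-669625615399516202239, 146934763575) ≈ -4.5573e+9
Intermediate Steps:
Function('x')(C) = Mul(Pow(C, 2), Add(C, Mul(Add(-5, C), Add(3, C))))
Function('w')(z, A) = Mul(z, Pow(A, 2), Add(-15, Pow(A, 2), Mul(-1, A))) (Function('w')(z, A) = Mul(Mul(Pow(A, 2), Add(-15, Pow(A, 2), Mul(-1, A))), z) = Mul(z, Pow(A, 2), Add(-15, Pow(A, 2), Mul(-1, A))))
Add(Mul(Function('w')(784, -1793), Pow(-1778975, -1)), Mul(-2322422, Pow(1817094, -1))) = Add(Mul(Mul(784, Pow(-1793, 2), Add(-15, Pow(-1793, 2), Mul(-1, -1793))), Pow(-1778975, -1)), Mul(-2322422, Pow(1817094, -1))) = Add(Mul(Mul(784, 3214849, Add(-15, 3214849, 1793)), Rational(-1, 1778975)), Mul(-2322422, Rational(1, 1817094))) = Add(Mul(Mul(784, 3214849, 3216627), Rational(-1, 1778975)), Rational(-1161211, 908547)) = Add(Mul(8107320553949232, Rational(-1, 1778975)), Rational(-1161211, 908547)) = Add(Rational(-737029141268112, 161725), Rational(-1161211, 908547)) = Rational(-669625615399516202239, 146934763575)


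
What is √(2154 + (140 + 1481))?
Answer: 5*√151 ≈ 61.441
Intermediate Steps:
√(2154 + (140 + 1481)) = √(2154 + 1621) = √3775 = 5*√151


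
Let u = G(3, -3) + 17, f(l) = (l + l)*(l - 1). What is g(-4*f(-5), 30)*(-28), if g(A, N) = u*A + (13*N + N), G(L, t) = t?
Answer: 82320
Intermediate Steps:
f(l) = 2*l*(-1 + l) (f(l) = (2*l)*(-1 + l) = 2*l*(-1 + l))
u = 14 (u = -3 + 17 = 14)
g(A, N) = 14*A + 14*N (g(A, N) = 14*A + (13*N + N) = 14*A + 14*N)
g(-4*f(-5), 30)*(-28) = (14*(-8*(-5)*(-1 - 5)) + 14*30)*(-28) = (14*(-8*(-5)*(-6)) + 420)*(-28) = (14*(-4*60) + 420)*(-28) = (14*(-240) + 420)*(-28) = (-3360 + 420)*(-28) = -2940*(-28) = 82320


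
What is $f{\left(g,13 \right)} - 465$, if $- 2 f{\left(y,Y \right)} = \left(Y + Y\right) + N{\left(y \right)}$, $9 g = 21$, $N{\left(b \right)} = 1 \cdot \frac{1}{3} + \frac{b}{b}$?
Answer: $- \frac{1436}{3} \approx -478.67$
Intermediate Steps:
$N{\left(b \right)} = \frac{4}{3}$ ($N{\left(b \right)} = 1 \cdot \frac{1}{3} + 1 = \frac{1}{3} + 1 = \frac{4}{3}$)
$g = \frac{7}{3}$ ($g = \frac{1}{9} \cdot 21 = \frac{7}{3} \approx 2.3333$)
$f{\left(y,Y \right)} = - \frac{2}{3} - Y$ ($f{\left(y,Y \right)} = - \frac{\left(Y + Y\right) + \frac{4}{3}}{2} = - \frac{2 Y + \frac{4}{3}}{2} = - \frac{\frac{4}{3} + 2 Y}{2} = - \frac{2}{3} - Y$)
$f{\left(g,13 \right)} - 465 = \left(- \frac{2}{3} - 13\right) - 465 = - \frac{41}{3} - 465 = - \frac{1436}{3}$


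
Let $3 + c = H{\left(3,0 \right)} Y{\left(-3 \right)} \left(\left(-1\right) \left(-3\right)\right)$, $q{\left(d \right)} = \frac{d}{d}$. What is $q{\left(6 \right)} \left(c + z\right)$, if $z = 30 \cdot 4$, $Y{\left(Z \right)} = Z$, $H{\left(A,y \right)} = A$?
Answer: $90$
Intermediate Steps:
$q{\left(d \right)} = 1$
$z = 120$
$c = -30$ ($c = -3 + 3 \left(-3\right) \left(\left(-1\right) \left(-3\right)\right) = -3 - 27 = -30$)
$q{\left(6 \right)} \left(c + z\right) = 1 \left(-30 + 120\right) = 1 \cdot 90 = 90$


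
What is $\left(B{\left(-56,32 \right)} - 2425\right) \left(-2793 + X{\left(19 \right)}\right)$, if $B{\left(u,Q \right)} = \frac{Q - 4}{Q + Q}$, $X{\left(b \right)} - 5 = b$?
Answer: $\frac{107417817}{16} \approx 6.7136 \cdot 10^{6}$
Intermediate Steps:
$X{\left(b \right)} = 5 + b$
$B{\left(u,Q \right)} = \frac{-4 + Q}{2 Q}$
$\left(B{\left(-56,32 \right)} - 2425\right) \left(-2793 + X{\left(19 \right)}\right) = \left(\frac{-4 + 32}{2 \cdot 32} - 2425\right) \left(-2793 + \left(5 + 19\right)\right) = \left(\frac{1}{2} \cdot \frac{1}{32} \cdot 28 - 2425\right) \left(-2793 + 24\right) = \left(\frac{7}{16} - 2425\right) \left(-2769\right) = \left(- \frac{38793}{16}\right) \left(-2769\right) = \frac{107417817}{16}$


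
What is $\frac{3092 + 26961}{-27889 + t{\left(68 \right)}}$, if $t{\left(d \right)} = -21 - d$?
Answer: $- \frac{30053}{27978} \approx -1.0742$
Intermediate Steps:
$\frac{3092 + 26961}{-27889 + t{\left(68 \right)}} = \frac{3092 + 26961}{-27889 - 89} = \frac{30053}{-27889 - 89} = \frac{30053}{-27978} = 30053 \left(- \frac{1}{27978}\right) = - \frac{30053}{27978}$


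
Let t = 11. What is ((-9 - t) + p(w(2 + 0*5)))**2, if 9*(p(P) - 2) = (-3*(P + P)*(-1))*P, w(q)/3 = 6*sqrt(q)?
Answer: 171396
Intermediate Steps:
w(q) = 18*sqrt(q) (w(q) = 3*(6*sqrt(q)) = 18*sqrt(q))
p(P) = 2 + 2*P**2/3 (p(P) = 2 + ((-3*(P + P)*(-1))*P)/9 = 2 + ((-6*P*(-1))*P)/9 = 2 + ((6*P)*P)/9 = 2 + (6*P**2)/9 = 2 + 2*P**2/3)
((-9 - t) + p(w(2 + 0*5)))**2 = ((-9 - 1*11) + (2 + 2*(18*sqrt(2 + 0*5))**2/3))**2 = ((-9 - 11) + (2 + 2*(18*sqrt(2 + 0))**2/3))**2 = (-20 + (2 + 2*(18*sqrt(2))**2/3))**2 = (-20 + (2 + (2/3)*648))**2 = (-20 + (2 + 432))**2 = (-20 + 434)**2 = 414**2 = 171396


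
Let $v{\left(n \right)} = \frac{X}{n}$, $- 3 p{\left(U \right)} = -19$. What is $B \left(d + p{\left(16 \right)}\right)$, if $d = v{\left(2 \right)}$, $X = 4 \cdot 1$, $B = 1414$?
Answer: $\frac{35350}{3} \approx 11783.0$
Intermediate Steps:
$p{\left(U \right)} = \frac{19}{3}$ ($p{\left(U \right)} = \left(- \frac{1}{3}\right) \left(-19\right) = \frac{19}{3}$)
$X = 4$
$v{\left(n \right)} = \frac{4}{n}$
$d = 2$ ($d = \frac{4}{2} = 4 \cdot \frac{1}{2} = 2$)
$B \left(d + p{\left(16 \right)}\right) = 1414 \left(2 + \frac{19}{3}\right) = 1414 \cdot \frac{25}{3} = \frac{35350}{3}$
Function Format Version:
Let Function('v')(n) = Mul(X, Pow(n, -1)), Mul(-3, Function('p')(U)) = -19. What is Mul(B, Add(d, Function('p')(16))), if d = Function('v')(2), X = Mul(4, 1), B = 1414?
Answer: Rational(35350, 3) ≈ 11783.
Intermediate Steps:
Function('p')(U) = Rational(19, 3) (Function('p')(U) = Mul(Rational(-1, 3), -19) = Rational(19, 3))
X = 4
Function('v')(n) = Mul(4, Pow(n, -1))
d = 2 (d = Mul(4, Pow(2, -1)) = Mul(4, Rational(1, 2)) = 2)
Mul(B, Add(d, Function('p')(16))) = Mul(1414, Add(2, Rational(19, 3))) = Mul(1414, Rational(25, 3)) = Rational(35350, 3)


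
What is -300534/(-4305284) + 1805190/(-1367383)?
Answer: -3680455270719/2943486075886 ≈ -1.2504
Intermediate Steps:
-300534/(-4305284) + 1805190/(-1367383) = -300534*(-1/4305284) + 1805190*(-1/1367383) = 150267/2152642 - 1805190/1367383 = -3680455270719/2943486075886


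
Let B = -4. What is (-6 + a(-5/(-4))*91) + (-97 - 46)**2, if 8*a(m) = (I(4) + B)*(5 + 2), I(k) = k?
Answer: 20443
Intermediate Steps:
a(m) = 0 (a(m) = ((4 - 4)*(5 + 2))/8 = (0*7)/8 = (1/8)*0 = 0)
(-6 + a(-5/(-4))*91) + (-97 - 46)**2 = (-6 + 0*91) + (-97 - 46)**2 = (-6 + 0) + (-143)**2 = -6 + 20449 = 20443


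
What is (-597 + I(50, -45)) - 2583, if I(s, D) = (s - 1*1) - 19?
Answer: -3150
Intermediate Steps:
I(s, D) = -20 + s (I(s, D) = (s - 1) - 19 = (-1 + s) - 19 = -20 + s)
(-597 + I(50, -45)) - 2583 = (-597 + (-20 + 50)) - 2583 = (-597 + 30) - 2583 = -567 - 2583 = -3150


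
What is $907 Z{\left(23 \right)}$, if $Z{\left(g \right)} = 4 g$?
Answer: $83444$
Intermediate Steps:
$907 Z{\left(23 \right)} = 907 \cdot 4 \cdot 23 = 907 \cdot 92 = 83444$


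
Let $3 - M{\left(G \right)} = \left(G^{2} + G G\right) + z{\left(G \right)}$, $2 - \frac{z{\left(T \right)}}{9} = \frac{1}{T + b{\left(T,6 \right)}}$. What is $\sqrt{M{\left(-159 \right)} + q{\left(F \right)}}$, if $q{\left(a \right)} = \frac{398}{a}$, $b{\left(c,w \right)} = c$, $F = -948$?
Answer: $\frac{1099 i \sqrt{6607086}}{12561} \approx 224.89 i$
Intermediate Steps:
$z{\left(T \right)} = 18 - \frac{9}{2 T}$ ($z{\left(T \right)} = 18 - \frac{9}{T + T} = 18 - \frac{9}{2 T}$)
$M{\left(G \right)} = -15 - 2 G^{2} + \frac{9}{2 G}$ ($M{\left(G \right)} = 3 - \left(\left(G^{2} + G G\right) + \left(18 - \frac{9}{2 G}\right)\right) = 3 - \left(\left(G^{2} + G^{2}\right) + \left(18 - \frac{9}{2 G}\right)\right) = 3 - \left(2 G^{2} + \left(18 - \frac{9}{2 G}\right)\right) = 3 - \left(18 + 2 G^{2} - \frac{9}{2 G}\right) = -15 - 2 G^{2} + \frac{9}{2 G}$)
$\sqrt{M{\left(-159 \right)} + q{\left(F \right)}} = \sqrt{\left(-15 - 2 \left(-159\right)^{2} + \frac{9}{2 \left(-159\right)}\right) + \frac{398}{-948}} = \sqrt{\left(-15 - 50562 + \frac{9}{2} \left(- \frac{1}{159}\right)\right) + 398 \left(- \frac{1}{948}\right)} = \sqrt{\left(-15 - 50562 - \frac{3}{106}\right) - \frac{199}{474}} = \sqrt{- \frac{5361165}{106} - \frac{199}{474}} = \sqrt{- \frac{635303326}{12561}} = \frac{1099 i \sqrt{6607086}}{12561}$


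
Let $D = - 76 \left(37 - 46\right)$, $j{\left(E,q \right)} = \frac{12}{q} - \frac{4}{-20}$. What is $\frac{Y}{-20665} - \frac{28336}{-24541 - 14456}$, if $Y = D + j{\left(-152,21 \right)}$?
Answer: $\frac{2794297043}{4029365025} \approx 0.69348$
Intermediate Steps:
$j{\left(E,q \right)} = \frac{1}{5} + \frac{12}{q}$ ($j{\left(E,q \right)} = \frac{12}{q} - - \frac{1}{5} = \frac{12}{q} + \frac{1}{5} = \frac{1}{5} + \frac{12}{q}$)
$D = 684$ ($D = \left(-76\right) \left(-9\right) = 684$)
$Y = \frac{23967}{35}$ ($Y = 684 + \frac{60 + 21}{5 \cdot 21} = 684 + \frac{1}{5} \cdot \frac{1}{21} \cdot 81 = 684 + \frac{27}{35} = \frac{23967}{35} \approx 684.77$)
$\frac{Y}{-20665} - \frac{28336}{-24541 - 14456} = \frac{23967}{35 \left(-20665\right)} - \frac{28336}{-24541 - 14456} = \frac{23967}{35} \left(- \frac{1}{20665}\right) - \frac{28336}{-24541 - 14456} = - \frac{23967}{723275} - \frac{28336}{-38997} = - \frac{23967}{723275} - - \frac{4048}{5571} = - \frac{23967}{723275} + \frac{4048}{5571} = \frac{2794297043}{4029365025}$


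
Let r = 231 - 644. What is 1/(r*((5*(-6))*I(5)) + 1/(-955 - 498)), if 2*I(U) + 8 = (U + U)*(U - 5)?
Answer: -1453/72010681 ≈ -2.0178e-5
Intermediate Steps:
I(U) = -4 + U*(-5 + U) (I(U) = -4 + ((U + U)*(U - 5))/2 = -4 + ((2*U)*(-5 + U))/2 = -4 + (2*U*(-5 + U))/2 = -4 + U*(-5 + U))
r = -413
1/(r*((5*(-6))*I(5)) + 1/(-955 - 498)) = 1/(-413*5*(-6)*(-4 + 5**2 - 5*5) + 1/(-955 - 498)) = 1/(-(-12390)*(-4 + 25 - 25) + 1/(-1453)) = 1/(-(-12390)*(-4) - 1/1453) = 1/(-413*120 - 1/1453) = 1/(-49560 - 1/1453) = 1/(-72010681/1453) = -1453/72010681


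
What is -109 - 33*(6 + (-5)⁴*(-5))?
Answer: 102818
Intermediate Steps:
-109 - 33*(6 + (-5)⁴*(-5)) = -109 - 33*(6 + 625*(-5)) = -109 - 33*(6 - 3125) = -109 - 33*(-3119) = -109 + 102927 = 102818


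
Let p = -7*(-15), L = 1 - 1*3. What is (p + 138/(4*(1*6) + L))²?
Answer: 1498176/121 ≈ 12382.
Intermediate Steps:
L = -2 (L = 1 - 3 = -2)
p = 105
(p + 138/(4*(1*6) + L))² = (105 + 138/(4*(1*6) - 2))² = (105 + 138/(4*6 - 2))² = (105 + 138/(24 - 2))² = (105 + 138/22)² = (105 + 138*(1/22))² = (105 + 69/11)² = (1224/11)² = 1498176/121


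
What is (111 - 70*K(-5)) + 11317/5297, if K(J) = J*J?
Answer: -8670466/5297 ≈ -1636.9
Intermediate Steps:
K(J) = J**2
(111 - 70*K(-5)) + 11317/5297 = (111 - 70*(-5)**2) + 11317/5297 = (111 - 70*25) + 11317*(1/5297) = (111 - 1750) + 11317/5297 = -1639 + 11317/5297 = -8670466/5297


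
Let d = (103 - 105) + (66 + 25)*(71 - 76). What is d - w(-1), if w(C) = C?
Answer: -456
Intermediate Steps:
d = -457 (d = -2 + 91*(-5) = -2 - 455 = -457)
d - w(-1) = -457 - 1*(-1) = -457 + 1 = -456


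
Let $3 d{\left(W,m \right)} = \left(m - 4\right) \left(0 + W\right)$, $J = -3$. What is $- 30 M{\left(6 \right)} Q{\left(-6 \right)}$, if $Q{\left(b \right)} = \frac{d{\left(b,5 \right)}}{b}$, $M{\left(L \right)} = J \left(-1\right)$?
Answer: $-30$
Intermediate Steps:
$d{\left(W,m \right)} = \frac{W \left(-4 + m\right)}{3}$ ($d{\left(W,m \right)} = \frac{\left(m - 4\right) \left(0 + W\right)}{3} = \frac{\left(-4 + m\right) W}{3} = \frac{W \left(-4 + m\right)}{3}$)
$M{\left(L \right)} = 3$ ($M{\left(L \right)} = \left(-3\right) \left(-1\right) = 3$)
$Q{\left(b \right)} = \frac{1}{3}$ ($Q{\left(b \right)} = \frac{\frac{1}{3} b \left(-4 + 5\right)}{b} = \frac{\frac{1}{3} b 1}{b} = \frac{\frac{1}{3} b}{b} = \frac{1}{3}$)
$- 30 M{\left(6 \right)} Q{\left(-6 \right)} = \left(-30\right) 3 \cdot \frac{1}{3} = \left(-90\right) \frac{1}{3} = -30$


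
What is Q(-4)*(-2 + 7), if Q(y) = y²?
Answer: 80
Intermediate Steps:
Q(-4)*(-2 + 7) = (-4)²*(-2 + 7) = 16*5 = 80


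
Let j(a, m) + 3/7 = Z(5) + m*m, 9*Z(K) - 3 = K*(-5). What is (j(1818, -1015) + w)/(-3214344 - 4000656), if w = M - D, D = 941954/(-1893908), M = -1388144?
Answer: 21352909936861/430433205930000 ≈ 0.049608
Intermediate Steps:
Z(K) = ⅓ - 5*K/9 (Z(K) = ⅓ + (K*(-5))/9 = ⅓ + (-5*K)/9 = ⅓ - 5*K/9)
j(a, m) = -181/63 + m² (j(a, m) = -3/7 + ((⅓ - 5/9*5) + m*m) = -3/7 + ((⅓ - 25/9) + m²) = -3/7 + (-22/9 + m²) = -181/63 + m²)
D = -470977/946954 (D = 941954*(-1/1893908) = -470977/946954 ≈ -0.49736)
w = -1314508042399/946954 (w = -1388144 - 1*(-470977/946954) = -1388144 + 470977/946954 = -1314508042399/946954 ≈ -1.3881e+6)
(j(1818, -1015) + w)/(-3214344 - 4000656) = ((-181/63 + (-1015)²) - 1314508042399/946954)/(-3214344 - 4000656) = ((-181/63 + 1030225) - 1314508042399/946954)/(-7215000) = (64903994/63 - 1314508042399/946954)*(-1/7215000) = -21352909936861/59658102*(-1/7215000) = 21352909936861/430433205930000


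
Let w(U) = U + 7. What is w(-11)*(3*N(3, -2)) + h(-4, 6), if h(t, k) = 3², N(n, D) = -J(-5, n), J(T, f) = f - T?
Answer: 105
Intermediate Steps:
N(n, D) = -5 - n (N(n, D) = -(n - 1*(-5)) = -(n + 5) = -(5 + n) = -5 - n)
w(U) = 7 + U
h(t, k) = 9
w(-11)*(3*N(3, -2)) + h(-4, 6) = (7 - 11)*(3*(-5 - 1*3)) + 9 = -12*(-5 - 3) + 9 = -12*(-8) + 9 = -4*(-24) + 9 = 96 + 9 = 105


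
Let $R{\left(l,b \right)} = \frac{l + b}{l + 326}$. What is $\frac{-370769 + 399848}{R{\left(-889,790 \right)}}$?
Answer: $\frac{1819053}{11} \approx 1.6537 \cdot 10^{5}$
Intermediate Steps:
$R{\left(l,b \right)} = \frac{b + l}{326 + l}$
$\frac{-370769 + 399848}{R{\left(-889,790 \right)}} = \frac{-370769 + 399848}{\frac{1}{326 - 889} \left(790 - 889\right)} = \frac{29079}{\frac{1}{-563} \left(-99\right)} = \frac{29079}{\left(- \frac{1}{563}\right) \left(-99\right)} = \frac{29079}{\frac{99}{563}} = 29079 \cdot \frac{563}{99} = \frac{1819053}{11}$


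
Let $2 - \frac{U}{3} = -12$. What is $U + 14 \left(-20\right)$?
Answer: $-238$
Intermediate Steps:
$U = 42$ ($U = 6 - -36 = 6 + 36 = 42$)
$U + 14 \left(-20\right) = 42 + 14 \left(-20\right) = 42 - 280 = -238$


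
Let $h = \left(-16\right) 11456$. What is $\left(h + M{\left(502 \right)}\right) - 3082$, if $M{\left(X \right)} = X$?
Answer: $-185876$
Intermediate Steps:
$h = -183296$
$\left(h + M{\left(502 \right)}\right) - 3082 = \left(-183296 + 502\right) - 3082 = -182794 - 3082 = -185876$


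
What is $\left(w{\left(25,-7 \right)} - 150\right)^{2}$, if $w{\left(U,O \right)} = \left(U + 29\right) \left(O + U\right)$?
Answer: $675684$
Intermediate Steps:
$w{\left(U,O \right)} = \left(29 + U\right) \left(O + U\right)$
$\left(w{\left(25,-7 \right)} - 150\right)^{2} = \left(\left(25^{2} + 29 \left(-7\right) + 29 \cdot 25 - 175\right) - 150\right)^{2} = \left(\left(625 - 203 + 725 - 175\right) - 150\right)^{2} = \left(972 - 150\right)^{2} = 822^{2} = 675684$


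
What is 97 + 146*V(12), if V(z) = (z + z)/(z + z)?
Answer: 243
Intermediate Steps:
V(z) = 1 (V(z) = (2*z)/((2*z)) = (2*z)*(1/(2*z)) = 1)
97 + 146*V(12) = 97 + 146*1 = 97 + 146 = 243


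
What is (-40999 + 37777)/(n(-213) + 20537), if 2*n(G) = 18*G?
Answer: -1611/9310 ≈ -0.17304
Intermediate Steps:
n(G) = 9*G (n(G) = (18*G)/2 = 9*G)
(-40999 + 37777)/(n(-213) + 20537) = (-40999 + 37777)/(9*(-213) + 20537) = -3222/(-1917 + 20537) = -3222/18620 = -3222*1/18620 = -1611/9310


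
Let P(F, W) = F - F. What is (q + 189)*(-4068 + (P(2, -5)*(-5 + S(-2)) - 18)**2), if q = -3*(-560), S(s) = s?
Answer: -6997536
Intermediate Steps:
P(F, W) = 0
q = 1680
(q + 189)*(-4068 + (P(2, -5)*(-5 + S(-2)) - 18)**2) = (1680 + 189)*(-4068 + (0*(-5 - 2) - 18)**2) = 1869*(-4068 + (0*(-7) - 18)**2) = 1869*(-4068 + (0 - 18)**2) = 1869*(-4068 + (-18)**2) = 1869*(-4068 + 324) = 1869*(-3744) = -6997536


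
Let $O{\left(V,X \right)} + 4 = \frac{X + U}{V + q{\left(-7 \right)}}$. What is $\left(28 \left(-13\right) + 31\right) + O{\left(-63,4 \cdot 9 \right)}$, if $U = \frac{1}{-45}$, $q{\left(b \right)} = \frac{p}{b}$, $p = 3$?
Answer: $- \frac{6744593}{19980} \approx -337.57$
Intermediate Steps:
$q{\left(b \right)} = \frac{3}{b}$
$U = - \frac{1}{45} \approx -0.022222$
$O{\left(V,X \right)} = -4 + \frac{- \frac{1}{45} + X}{- \frac{3}{7} + V}$ ($O{\left(V,X \right)} = -4 + \frac{X - \frac{1}{45}}{V + \frac{3}{-7}} = -4 + \frac{- \frac{1}{45} + X}{V + 3 \left(- \frac{1}{7}\right)} = -4 + \frac{- \frac{1}{45} + X}{V - \frac{3}{7}} = -4 + \frac{- \frac{1}{45} + X}{- \frac{3}{7} + V}$)
$\left(28 \left(-13\right) + 31\right) + O{\left(-63,4 \cdot 9 \right)} = \left(28 \left(-13\right) + 31\right) + \frac{533 - -79380 + 315 \cdot 4 \cdot 9}{45 \left(-3 + 7 \left(-63\right)\right)} = \left(-364 + 31\right) + \frac{533 + 79380 + 315 \cdot 36}{45 \left(-3 - 441\right)} = -333 + \frac{533 + 79380 + 11340}{45 \left(-444\right)} = -333 + \frac{1}{45} \left(- \frac{1}{444}\right) 91253 = -333 - \frac{91253}{19980} = - \frac{6744593}{19980}$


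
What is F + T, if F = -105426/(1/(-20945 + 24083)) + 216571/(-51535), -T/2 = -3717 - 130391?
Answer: -17035336224591/51535 ≈ -3.3056e+8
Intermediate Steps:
T = 268216 (T = -2*(-3717 - 130391) = -2*(-134108) = 268216)
F = -17049158736151/51535 (F = -105426/(1/3138) + 216571*(-1/51535) = -105426/1/3138 - 216571/51535 = -105426*3138 - 216571/51535 = -330826788 - 216571/51535 = -17049158736151/51535 ≈ -3.3083e+8)
F + T = -17049158736151/51535 + 268216 = -17035336224591/51535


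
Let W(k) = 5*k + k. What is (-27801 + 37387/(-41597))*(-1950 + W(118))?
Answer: 1436342675328/41597 ≈ 3.4530e+7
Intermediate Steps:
W(k) = 6*k
(-27801 + 37387/(-41597))*(-1950 + W(118)) = (-27801 + 37387/(-41597))*(-1950 + 6*118) = (-27801 + 37387*(-1/41597))*(-1950 + 708) = (-27801 - 37387/41597)*(-1242) = -1156475584/41597*(-1242) = 1436342675328/41597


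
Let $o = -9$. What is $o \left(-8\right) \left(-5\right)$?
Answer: $-360$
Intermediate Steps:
$o \left(-8\right) \left(-5\right) = \left(-9\right) \left(-8\right) \left(-5\right) = 72 \left(-5\right) = -360$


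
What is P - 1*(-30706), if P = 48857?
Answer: 79563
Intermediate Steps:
P - 1*(-30706) = 48857 - 1*(-30706) = 48857 + 30706 = 79563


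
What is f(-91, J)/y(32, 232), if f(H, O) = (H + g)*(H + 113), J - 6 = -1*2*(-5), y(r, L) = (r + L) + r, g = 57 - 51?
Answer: -935/148 ≈ -6.3176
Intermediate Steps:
g = 6
y(r, L) = L + 2*r (y(r, L) = (L + r) + r = L + 2*r)
J = 16 (J = 6 - 1*2*(-5) = 6 - 2*(-5) = 6 + 10 = 16)
f(H, O) = (6 + H)*(113 + H) (f(H, O) = (H + 6)*(H + 113) = (6 + H)*(113 + H))
f(-91, J)/y(32, 232) = (678 + (-91)**2 + 119*(-91))/(232 + 2*32) = (678 + 8281 - 10829)/(232 + 64) = -1870/296 = -1870*1/296 = -935/148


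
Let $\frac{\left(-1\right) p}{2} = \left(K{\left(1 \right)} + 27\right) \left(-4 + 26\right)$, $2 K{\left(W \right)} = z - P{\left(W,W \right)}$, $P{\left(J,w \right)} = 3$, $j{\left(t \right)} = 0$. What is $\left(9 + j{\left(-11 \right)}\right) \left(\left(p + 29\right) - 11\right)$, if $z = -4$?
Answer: $-9144$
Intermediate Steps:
$K{\left(W \right)} = - \frac{7}{2}$ ($K{\left(W \right)} = \frac{-4 - 3}{2} = \frac{1}{2} \left(-7\right) = - \frac{7}{2}$)
$p = -1034$ ($p = - 2 \left(- \frac{7}{2} + 27\right) \left(-4 + 26\right) = - 2 \cdot \frac{47}{2} \cdot 22 = \left(-2\right) 517 = -1034$)
$\left(9 + j{\left(-11 \right)}\right) \left(\left(p + 29\right) - 11\right) = \left(9 + 0\right) \left(\left(-1034 + 29\right) - 11\right) = 9 \left(-1005 - 11\right) = 9 \left(-1016\right) = -9144$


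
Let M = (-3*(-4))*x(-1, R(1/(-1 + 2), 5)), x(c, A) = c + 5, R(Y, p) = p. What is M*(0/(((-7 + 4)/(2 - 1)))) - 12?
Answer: -12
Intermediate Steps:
x(c, A) = 5 + c
M = 48 (M = (-3*(-4))*(5 - 1) = 12*4 = 48)
M*(0/(((-7 + 4)/(2 - 1)))) - 12 = 48*(0/(((-7 + 4)/(2 - 1)))) - 12 = 48*(0/((-3/1))) - 12 = 48*(0/((-3*1))) - 12 = 48*(0/(-3)) - 12 = 48*(0*(-1/3)) - 12 = 48*0 - 12 = 0 - 12 = -12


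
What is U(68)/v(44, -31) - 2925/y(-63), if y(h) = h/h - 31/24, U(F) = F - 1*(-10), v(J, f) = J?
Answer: 1544673/154 ≈ 10030.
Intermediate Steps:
U(F) = 10 + F (U(F) = F + 10 = 10 + F)
y(h) = -7/24 (y(h) = 1 - 31*1/24 = 1 - 31/24 = -7/24)
U(68)/v(44, -31) - 2925/y(-63) = (10 + 68)/44 - 2925/(-7/24) = 78*(1/44) - 2925*(-24/7) = 39/22 + 70200/7 = 1544673/154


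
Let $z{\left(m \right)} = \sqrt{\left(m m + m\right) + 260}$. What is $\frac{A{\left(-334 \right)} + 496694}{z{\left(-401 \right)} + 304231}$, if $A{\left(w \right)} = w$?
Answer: $\frac{151008099160}{92556340701} - \frac{992720 \sqrt{40165}}{92556340701} \approx 1.6294$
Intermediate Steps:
$z{\left(m \right)} = \sqrt{260 + m + m^{2}}$ ($z{\left(m \right)} = \sqrt{\left(m^{2} + m\right) + 260} = \sqrt{\left(m + m^{2}\right) + 260} = \sqrt{260 + m + m^{2}}$)
$\frac{A{\left(-334 \right)} + 496694}{z{\left(-401 \right)} + 304231} = \frac{-334 + 496694}{\sqrt{260 - 401 + \left(-401\right)^{2}} + 304231} = \frac{496360}{\sqrt{260 - 401 + 160801} + 304231} = \frac{496360}{\sqrt{160660} + 304231} = \frac{496360}{2 \sqrt{40165} + 304231} = \frac{496360}{304231 + 2 \sqrt{40165}}$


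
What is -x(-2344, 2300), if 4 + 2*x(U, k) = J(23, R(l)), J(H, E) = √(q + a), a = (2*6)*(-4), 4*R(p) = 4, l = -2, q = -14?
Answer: 2 - I*√62/2 ≈ 2.0 - 3.937*I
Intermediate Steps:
R(p) = 1 (R(p) = (¼)*4 = 1)
a = -48 (a = 12*(-4) = -48)
J(H, E) = I*√62 (J(H, E) = √(-14 - 48) = √(-62) = I*√62)
x(U, k) = -2 + I*√62/2 (x(U, k) = -2 + (I*√62)/2 = -2 + I*√62/2)
-x(-2344, 2300) = -(-2 + I*√62/2) = 2 - I*√62/2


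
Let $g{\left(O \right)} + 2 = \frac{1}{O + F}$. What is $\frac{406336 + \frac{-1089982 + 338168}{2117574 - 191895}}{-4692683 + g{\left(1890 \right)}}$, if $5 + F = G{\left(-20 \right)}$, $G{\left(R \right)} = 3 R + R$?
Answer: $- \frac{100882990738975}{1165076567676564} \approx -0.086589$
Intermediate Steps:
$G{\left(R \right)} = 4 R$
$F = -85$ ($F = -5 + 4 \left(-20\right) = -5 - 80 = -85$)
$g{\left(O \right)} = -2 + \frac{1}{-85 + O}$ ($g{\left(O \right)} = -2 + \frac{1}{O - 85} = -2 + \frac{1}{-85 + O}$)
$\frac{406336 + \frac{-1089982 + 338168}{2117574 - 191895}}{-4692683 + g{\left(1890 \right)}} = \frac{406336 + \frac{-1089982 + 338168}{2117574 - 191895}}{-4692683 + \frac{171 - 3780}{-85 + 1890}} = \frac{406336 - \frac{751814}{1925679}}{-4692683 + \frac{171 - 3780}{1805}} = \frac{406336 - \frac{107402}{275097}}{-4692683 + \frac{1}{1805} \left(-3609\right)} = \frac{406336 - \frac{107402}{275097}}{-4692683 - \frac{3609}{1805}} = \frac{111781707190}{275097 \left(- \frac{8470296424}{1805}\right)} = \frac{111781707190}{275097} \left(- \frac{1805}{8470296424}\right) = - \frac{100882990738975}{1165076567676564}$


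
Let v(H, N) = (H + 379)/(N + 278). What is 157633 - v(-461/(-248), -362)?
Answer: 3283905109/20832 ≈ 1.5764e+5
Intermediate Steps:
v(H, N) = (379 + H)/(278 + N)
157633 - v(-461/(-248), -362) = 157633 - (379 - 461/(-248))/(278 - 362) = 157633 - (379 - 461*(-1/248))/(-84) = 157633 - (-1)*(379 + 461/248)/84 = 157633 - (-1)*94453/(84*248) = 157633 - 1*(-94453/20832) = 157633 + 94453/20832 = 3283905109/20832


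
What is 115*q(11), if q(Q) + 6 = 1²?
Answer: -575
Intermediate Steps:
q(Q) = -5 (q(Q) = -6 + 1² = -6 + 1 = -5)
115*q(11) = 115*(-5) = -575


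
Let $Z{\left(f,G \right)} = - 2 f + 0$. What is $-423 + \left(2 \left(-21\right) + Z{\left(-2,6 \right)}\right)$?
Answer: $-461$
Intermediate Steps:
$Z{\left(f,G \right)} = - 2 f$
$-423 + \left(2 \left(-21\right) + Z{\left(-2,6 \right)}\right) = -423 + \left(2 \left(-21\right) - -4\right) = -423 + \left(-42 + 4\right) = -423 - 38 = -461$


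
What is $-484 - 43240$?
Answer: $-43724$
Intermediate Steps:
$-484 - 43240 = -43724$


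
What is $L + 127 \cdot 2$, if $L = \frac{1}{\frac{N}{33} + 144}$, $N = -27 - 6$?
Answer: $\frac{36323}{143} \approx 254.01$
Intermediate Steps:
$N = -33$ ($N = -27 - 6 = -33$)
$L = \frac{1}{143}$ ($L = \frac{1}{- \frac{33}{33} + 144} = \frac{1}{\left(-33\right) \frac{1}{33} + 144} = \frac{1}{-1 + 144} = \frac{1}{143} \approx 0.006993$)
$L + 127 \cdot 2 = \frac{1}{143} + 127 \cdot 2 = \frac{1}{143} + 254 = \frac{36323}{143}$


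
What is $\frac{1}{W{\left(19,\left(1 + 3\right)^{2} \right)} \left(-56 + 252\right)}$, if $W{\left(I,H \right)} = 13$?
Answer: $\frac{1}{2548} \approx 0.00039246$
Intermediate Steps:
$\frac{1}{W{\left(19,\left(1 + 3\right)^{2} \right)} \left(-56 + 252\right)} = \frac{1}{13 \left(-56 + 252\right)} = \frac{1}{13 \cdot 196} = \frac{1}{2548}$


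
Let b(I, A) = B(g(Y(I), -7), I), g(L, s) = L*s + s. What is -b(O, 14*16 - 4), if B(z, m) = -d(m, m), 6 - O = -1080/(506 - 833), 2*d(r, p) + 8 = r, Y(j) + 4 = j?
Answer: -289/109 ≈ -2.6514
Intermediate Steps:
Y(j) = -4 + j
g(L, s) = s + L*s
d(r, p) = -4 + r/2
O = 294/109 (O = 6 - (-1080)/(506 - 833) = 6 - (-1080)/(-327) = 6 - (-1080)*(-1)/327 = 6 - 1*360/109 = 6 - 360/109 = 294/109 ≈ 2.6972)
B(z, m) = 4 - m/2 (B(z, m) = -(-4 + m/2) = 4 - m/2)
b(I, A) = 4 - I/2
-b(O, 14*16 - 4) = -(4 - 1/2*294/109) = -(4 - 147/109) = -1*289/109 = -289/109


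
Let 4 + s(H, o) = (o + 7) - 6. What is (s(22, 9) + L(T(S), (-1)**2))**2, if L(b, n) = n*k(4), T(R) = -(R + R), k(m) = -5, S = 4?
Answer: 1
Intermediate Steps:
s(H, o) = -3 + o (s(H, o) = -4 + ((o + 7) - 6) = -4 + ((7 + o) - 6) = -4 + (1 + o) = -3 + o)
T(R) = -2*R
L(b, n) = -5*n (L(b, n) = n*(-5) = -5*n)
(s(22, 9) + L(T(S), (-1)**2))**2 = ((-3 + 9) - 5*(-1)**2)**2 = (6 - 5*1)**2 = (6 - 5)**2 = 1**2 = 1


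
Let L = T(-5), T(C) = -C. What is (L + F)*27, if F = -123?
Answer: -3186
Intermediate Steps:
L = 5 (L = -1*(-5) = 5)
(L + F)*27 = (5 - 123)*27 = -118*27 = -3186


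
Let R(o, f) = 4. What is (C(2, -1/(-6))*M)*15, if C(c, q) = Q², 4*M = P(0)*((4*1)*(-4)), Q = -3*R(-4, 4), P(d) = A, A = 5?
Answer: -43200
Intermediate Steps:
P(d) = 5
Q = -12 (Q = -3*4 = -12)
M = -20 (M = (5*((4*1)*(-4)))/4 = (5*(4*(-4)))/4 = (5*(-16))/4 = (¼)*(-80) = -20)
C(c, q) = 144 (C(c, q) = (-12)² = 144)
(C(2, -1/(-6))*M)*15 = (144*(-20))*15 = -2880*15 = -43200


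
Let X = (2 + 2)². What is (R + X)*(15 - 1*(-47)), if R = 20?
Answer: 2232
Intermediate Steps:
X = 16 (X = 4² = 16)
(R + X)*(15 - 1*(-47)) = (20 + 16)*(15 - 1*(-47)) = 36*(15 + 47) = 36*62 = 2232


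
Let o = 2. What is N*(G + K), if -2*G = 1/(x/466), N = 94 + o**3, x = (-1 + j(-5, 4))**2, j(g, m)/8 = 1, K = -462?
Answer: -2332842/49 ≈ -47609.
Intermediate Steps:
j(g, m) = 8 (j(g, m) = 8*1 = 8)
x = 49 (x = (-1 + 8)**2 = 7**2 = 49)
N = 102 (N = 94 + 2**3 = 94 + 8 = 102)
G = -233/49 (G = -1/(2*(49/466)) = -1/(2*(49*(1/466))) = -1/(2*49/466) = -1/2*466/49 = -233/49 ≈ -4.7551)
N*(G + K) = 102*(-233/49 - 462) = 102*(-22871/49) = -2332842/49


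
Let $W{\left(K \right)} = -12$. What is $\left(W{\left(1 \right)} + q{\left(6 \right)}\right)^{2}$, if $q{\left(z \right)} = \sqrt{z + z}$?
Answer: $156 - 48 \sqrt{3} \approx 72.862$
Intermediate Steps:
$q{\left(z \right)} = \sqrt{2} \sqrt{z}$ ($q{\left(z \right)} = \sqrt{2 z} = \sqrt{2} \sqrt{z}$)
$\left(W{\left(1 \right)} + q{\left(6 \right)}\right)^{2} = \left(-12 + \sqrt{2} \sqrt{6}\right)^{2} = \left(-12 + 2 \sqrt{3}\right)^{2}$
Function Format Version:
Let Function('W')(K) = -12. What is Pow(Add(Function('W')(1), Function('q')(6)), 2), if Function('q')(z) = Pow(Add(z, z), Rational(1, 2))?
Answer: Add(156, Mul(-48, Pow(3, Rational(1, 2)))) ≈ 72.862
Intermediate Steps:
Function('q')(z) = Mul(Pow(2, Rational(1, 2)), Pow(z, Rational(1, 2))) (Function('q')(z) = Pow(Mul(2, z), Rational(1, 2)) = Mul(Pow(2, Rational(1, 2)), Pow(z, Rational(1, 2))))
Pow(Add(Function('W')(1), Function('q')(6)), 2) = Pow(Add(-12, Mul(Pow(2, Rational(1, 2)), Pow(6, Rational(1, 2)))), 2) = Pow(Add(-12, Mul(2, Pow(3, Rational(1, 2)))), 2)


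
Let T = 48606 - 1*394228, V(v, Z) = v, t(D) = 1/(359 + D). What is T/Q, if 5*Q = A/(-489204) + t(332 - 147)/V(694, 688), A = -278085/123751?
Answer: -3291449709833714248320/13793881897 ≈ -2.3862e+11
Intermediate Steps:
A = -278085/123751 (A = -278085*1/123751 = -278085/123751 ≈ -2.2471)
T = -345622 (T = 48606 - 394228 = -345622)
Q = 13793881897/9523264461850560 (Q = (-278085/123751/(-489204) + 1/((359 + (332 - 147))*694))/5 = (-278085/123751*(-1/489204) + (1/694)/(359 + 185))/5 = (92695/20179828068 + (1/694)/544)/5 = (92695/20179828068 + (1/544)*(1/694))/5 = (92695/20179828068 + 1/377536)/5 = (⅕)*(13793881897/1904652892370112) = 13793881897/9523264461850560 ≈ 1.4484e-6)
T/Q = -345622/13793881897/9523264461850560 = -345622*9523264461850560/13793881897 = -3291449709833714248320/13793881897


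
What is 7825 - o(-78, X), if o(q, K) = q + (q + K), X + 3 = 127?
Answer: 7857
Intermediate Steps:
X = 124 (X = -3 + 127 = 124)
o(q, K) = K + 2*q (o(q, K) = q + (K + q) = K + 2*q)
7825 - o(-78, X) = 7825 - (124 + 2*(-78)) = 7825 - (124 - 156) = 7825 - 1*(-32) = 7825 + 32 = 7857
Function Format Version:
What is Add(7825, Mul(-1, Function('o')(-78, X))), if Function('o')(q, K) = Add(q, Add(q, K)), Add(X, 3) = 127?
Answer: 7857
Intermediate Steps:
X = 124 (X = Add(-3, 127) = 124)
Function('o')(q, K) = Add(K, Mul(2, q)) (Function('o')(q, K) = Add(q, Add(K, q)) = Add(K, Mul(2, q)))
Add(7825, Mul(-1, Function('o')(-78, X))) = Add(7825, Mul(-1, Add(124, Mul(2, -78)))) = Add(7825, Mul(-1, Add(124, -156))) = Add(7825, Mul(-1, -32)) = Add(7825, 32) = 7857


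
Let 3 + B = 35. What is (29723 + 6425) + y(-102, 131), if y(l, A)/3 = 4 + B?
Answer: 36256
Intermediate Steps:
B = 32 (B = -3 + 35 = 32)
y(l, A) = 108 (y(l, A) = 3*(4 + 32) = 3*36 = 108)
(29723 + 6425) + y(-102, 131) = (29723 + 6425) + 108 = 36148 + 108 = 36256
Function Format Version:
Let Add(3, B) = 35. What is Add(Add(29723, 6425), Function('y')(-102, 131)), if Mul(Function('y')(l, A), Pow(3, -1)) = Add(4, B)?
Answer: 36256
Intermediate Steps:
B = 32 (B = Add(-3, 35) = 32)
Function('y')(l, A) = 108 (Function('y')(l, A) = Mul(3, Add(4, 32)) = Mul(3, 36) = 108)
Add(Add(29723, 6425), Function('y')(-102, 131)) = Add(Add(29723, 6425), 108) = Add(36148, 108) = 36256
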